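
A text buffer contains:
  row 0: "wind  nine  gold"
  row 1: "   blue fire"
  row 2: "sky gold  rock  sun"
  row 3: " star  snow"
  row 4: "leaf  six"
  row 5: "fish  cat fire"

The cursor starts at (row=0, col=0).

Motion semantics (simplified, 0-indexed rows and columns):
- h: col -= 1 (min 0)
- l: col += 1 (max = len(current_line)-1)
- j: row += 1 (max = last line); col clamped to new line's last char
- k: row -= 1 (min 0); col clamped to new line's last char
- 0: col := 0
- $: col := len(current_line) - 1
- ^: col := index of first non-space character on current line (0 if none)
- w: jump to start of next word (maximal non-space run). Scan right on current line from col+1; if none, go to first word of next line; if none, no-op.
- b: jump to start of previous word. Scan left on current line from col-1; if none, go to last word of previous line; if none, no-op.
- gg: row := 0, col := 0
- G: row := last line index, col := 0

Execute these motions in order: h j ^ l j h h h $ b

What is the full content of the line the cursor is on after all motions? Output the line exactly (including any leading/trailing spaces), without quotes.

Answer: sky gold  rock  sun

Derivation:
After 1 (h): row=0 col=0 char='w'
After 2 (j): row=1 col=0 char='_'
After 3 (^): row=1 col=3 char='b'
After 4 (l): row=1 col=4 char='l'
After 5 (j): row=2 col=4 char='g'
After 6 (h): row=2 col=3 char='_'
After 7 (h): row=2 col=2 char='y'
After 8 (h): row=2 col=1 char='k'
After 9 ($): row=2 col=18 char='n'
After 10 (b): row=2 col=16 char='s'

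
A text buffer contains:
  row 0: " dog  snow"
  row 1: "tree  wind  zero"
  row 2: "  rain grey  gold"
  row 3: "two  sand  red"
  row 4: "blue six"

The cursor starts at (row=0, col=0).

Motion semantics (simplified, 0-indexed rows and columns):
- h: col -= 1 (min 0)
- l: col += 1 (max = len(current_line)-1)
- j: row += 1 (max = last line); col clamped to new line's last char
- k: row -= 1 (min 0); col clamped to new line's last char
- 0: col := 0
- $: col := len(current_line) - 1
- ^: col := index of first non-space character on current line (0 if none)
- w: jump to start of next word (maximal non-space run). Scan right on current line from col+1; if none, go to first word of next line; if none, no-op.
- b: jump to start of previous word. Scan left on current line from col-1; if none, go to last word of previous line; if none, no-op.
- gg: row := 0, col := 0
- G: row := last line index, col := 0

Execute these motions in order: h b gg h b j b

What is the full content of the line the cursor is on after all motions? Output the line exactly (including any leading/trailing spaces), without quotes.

Answer:  dog  snow

Derivation:
After 1 (h): row=0 col=0 char='_'
After 2 (b): row=0 col=0 char='_'
After 3 (gg): row=0 col=0 char='_'
After 4 (h): row=0 col=0 char='_'
After 5 (b): row=0 col=0 char='_'
After 6 (j): row=1 col=0 char='t'
After 7 (b): row=0 col=6 char='s'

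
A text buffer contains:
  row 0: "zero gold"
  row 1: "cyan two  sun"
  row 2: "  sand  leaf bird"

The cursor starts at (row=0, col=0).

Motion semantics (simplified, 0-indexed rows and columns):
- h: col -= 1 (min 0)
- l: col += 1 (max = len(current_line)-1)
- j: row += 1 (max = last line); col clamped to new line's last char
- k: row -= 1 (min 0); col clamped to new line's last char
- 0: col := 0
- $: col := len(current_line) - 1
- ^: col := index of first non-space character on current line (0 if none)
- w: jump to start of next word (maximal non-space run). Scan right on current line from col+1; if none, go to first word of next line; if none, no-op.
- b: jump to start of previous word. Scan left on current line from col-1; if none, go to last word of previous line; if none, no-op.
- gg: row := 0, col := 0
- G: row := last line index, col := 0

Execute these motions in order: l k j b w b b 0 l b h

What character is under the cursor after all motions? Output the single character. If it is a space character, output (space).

After 1 (l): row=0 col=1 char='e'
After 2 (k): row=0 col=1 char='e'
After 3 (j): row=1 col=1 char='y'
After 4 (b): row=1 col=0 char='c'
After 5 (w): row=1 col=5 char='t'
After 6 (b): row=1 col=0 char='c'
After 7 (b): row=0 col=5 char='g'
After 8 (0): row=0 col=0 char='z'
After 9 (l): row=0 col=1 char='e'
After 10 (b): row=0 col=0 char='z'
After 11 (h): row=0 col=0 char='z'

Answer: z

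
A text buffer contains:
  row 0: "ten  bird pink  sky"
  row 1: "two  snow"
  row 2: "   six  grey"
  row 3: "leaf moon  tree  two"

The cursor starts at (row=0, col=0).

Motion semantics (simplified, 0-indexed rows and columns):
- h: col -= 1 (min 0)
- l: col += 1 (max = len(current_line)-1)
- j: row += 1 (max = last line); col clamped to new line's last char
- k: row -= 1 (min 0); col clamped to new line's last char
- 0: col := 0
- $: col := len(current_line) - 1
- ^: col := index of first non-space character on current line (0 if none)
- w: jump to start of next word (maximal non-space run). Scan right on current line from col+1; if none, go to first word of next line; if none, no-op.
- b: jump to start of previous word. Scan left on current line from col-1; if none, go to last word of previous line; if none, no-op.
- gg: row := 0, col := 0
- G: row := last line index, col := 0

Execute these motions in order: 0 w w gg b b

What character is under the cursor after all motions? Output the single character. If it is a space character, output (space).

Answer: t

Derivation:
After 1 (0): row=0 col=0 char='t'
After 2 (w): row=0 col=5 char='b'
After 3 (w): row=0 col=10 char='p'
After 4 (gg): row=0 col=0 char='t'
After 5 (b): row=0 col=0 char='t'
After 6 (b): row=0 col=0 char='t'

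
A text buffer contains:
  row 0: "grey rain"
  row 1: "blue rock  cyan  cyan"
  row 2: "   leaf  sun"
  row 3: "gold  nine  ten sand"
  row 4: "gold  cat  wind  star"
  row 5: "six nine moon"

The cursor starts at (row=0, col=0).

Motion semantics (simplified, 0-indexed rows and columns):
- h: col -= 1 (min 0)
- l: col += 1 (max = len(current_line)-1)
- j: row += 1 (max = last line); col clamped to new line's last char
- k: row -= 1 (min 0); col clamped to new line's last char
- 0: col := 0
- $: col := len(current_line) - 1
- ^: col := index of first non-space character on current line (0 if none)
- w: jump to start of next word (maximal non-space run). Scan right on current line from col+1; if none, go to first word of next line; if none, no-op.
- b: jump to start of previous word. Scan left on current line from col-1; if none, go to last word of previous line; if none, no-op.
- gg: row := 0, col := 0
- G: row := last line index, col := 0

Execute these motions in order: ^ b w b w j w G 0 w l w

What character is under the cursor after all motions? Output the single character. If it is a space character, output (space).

After 1 (^): row=0 col=0 char='g'
After 2 (b): row=0 col=0 char='g'
After 3 (w): row=0 col=5 char='r'
After 4 (b): row=0 col=0 char='g'
After 5 (w): row=0 col=5 char='r'
After 6 (j): row=1 col=5 char='r'
After 7 (w): row=1 col=11 char='c'
After 8 (G): row=5 col=0 char='s'
After 9 (0): row=5 col=0 char='s'
After 10 (w): row=5 col=4 char='n'
After 11 (l): row=5 col=5 char='i'
After 12 (w): row=5 col=9 char='m'

Answer: m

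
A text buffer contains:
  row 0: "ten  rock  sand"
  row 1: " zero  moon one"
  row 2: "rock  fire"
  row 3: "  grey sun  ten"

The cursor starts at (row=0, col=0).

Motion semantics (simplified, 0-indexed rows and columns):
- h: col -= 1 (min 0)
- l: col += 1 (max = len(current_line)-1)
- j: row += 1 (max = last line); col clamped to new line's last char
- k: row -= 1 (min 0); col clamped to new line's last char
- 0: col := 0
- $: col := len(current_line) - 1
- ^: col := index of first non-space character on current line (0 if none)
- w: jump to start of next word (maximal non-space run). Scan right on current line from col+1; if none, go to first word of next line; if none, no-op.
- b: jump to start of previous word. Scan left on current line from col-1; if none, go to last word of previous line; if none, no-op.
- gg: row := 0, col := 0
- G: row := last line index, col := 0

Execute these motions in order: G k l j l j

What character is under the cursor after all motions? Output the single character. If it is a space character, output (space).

After 1 (G): row=3 col=0 char='_'
After 2 (k): row=2 col=0 char='r'
After 3 (l): row=2 col=1 char='o'
After 4 (j): row=3 col=1 char='_'
After 5 (l): row=3 col=2 char='g'
After 6 (j): row=3 col=2 char='g'

Answer: g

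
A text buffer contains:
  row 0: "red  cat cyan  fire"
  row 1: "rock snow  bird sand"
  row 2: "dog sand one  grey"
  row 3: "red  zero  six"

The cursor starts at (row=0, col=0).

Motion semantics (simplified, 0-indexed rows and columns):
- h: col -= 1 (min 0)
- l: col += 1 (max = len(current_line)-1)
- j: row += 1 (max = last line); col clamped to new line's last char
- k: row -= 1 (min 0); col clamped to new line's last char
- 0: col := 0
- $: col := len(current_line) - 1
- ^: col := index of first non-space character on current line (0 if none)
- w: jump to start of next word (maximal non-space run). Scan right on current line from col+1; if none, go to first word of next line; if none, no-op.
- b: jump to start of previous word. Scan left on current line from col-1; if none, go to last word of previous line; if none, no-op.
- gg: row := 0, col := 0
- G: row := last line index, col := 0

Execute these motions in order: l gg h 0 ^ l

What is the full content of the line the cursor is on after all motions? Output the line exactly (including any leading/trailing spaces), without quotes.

After 1 (l): row=0 col=1 char='e'
After 2 (gg): row=0 col=0 char='r'
After 3 (h): row=0 col=0 char='r'
After 4 (0): row=0 col=0 char='r'
After 5 (^): row=0 col=0 char='r'
After 6 (l): row=0 col=1 char='e'

Answer: red  cat cyan  fire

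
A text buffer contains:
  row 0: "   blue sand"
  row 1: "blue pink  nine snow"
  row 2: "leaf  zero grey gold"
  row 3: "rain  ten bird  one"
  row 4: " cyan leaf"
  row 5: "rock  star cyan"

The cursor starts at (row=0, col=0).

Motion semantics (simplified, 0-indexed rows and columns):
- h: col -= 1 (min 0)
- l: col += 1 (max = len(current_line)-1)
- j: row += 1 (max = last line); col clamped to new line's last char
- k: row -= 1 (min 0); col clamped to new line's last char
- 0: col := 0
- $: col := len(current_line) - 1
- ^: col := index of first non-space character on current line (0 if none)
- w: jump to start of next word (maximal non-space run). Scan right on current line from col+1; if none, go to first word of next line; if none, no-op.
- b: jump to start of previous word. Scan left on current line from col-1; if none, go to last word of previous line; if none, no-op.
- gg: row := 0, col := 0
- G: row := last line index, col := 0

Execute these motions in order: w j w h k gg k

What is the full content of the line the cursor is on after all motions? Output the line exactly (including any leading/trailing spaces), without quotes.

After 1 (w): row=0 col=3 char='b'
After 2 (j): row=1 col=3 char='e'
After 3 (w): row=1 col=5 char='p'
After 4 (h): row=1 col=4 char='_'
After 5 (k): row=0 col=4 char='l'
After 6 (gg): row=0 col=0 char='_'
After 7 (k): row=0 col=0 char='_'

Answer:    blue sand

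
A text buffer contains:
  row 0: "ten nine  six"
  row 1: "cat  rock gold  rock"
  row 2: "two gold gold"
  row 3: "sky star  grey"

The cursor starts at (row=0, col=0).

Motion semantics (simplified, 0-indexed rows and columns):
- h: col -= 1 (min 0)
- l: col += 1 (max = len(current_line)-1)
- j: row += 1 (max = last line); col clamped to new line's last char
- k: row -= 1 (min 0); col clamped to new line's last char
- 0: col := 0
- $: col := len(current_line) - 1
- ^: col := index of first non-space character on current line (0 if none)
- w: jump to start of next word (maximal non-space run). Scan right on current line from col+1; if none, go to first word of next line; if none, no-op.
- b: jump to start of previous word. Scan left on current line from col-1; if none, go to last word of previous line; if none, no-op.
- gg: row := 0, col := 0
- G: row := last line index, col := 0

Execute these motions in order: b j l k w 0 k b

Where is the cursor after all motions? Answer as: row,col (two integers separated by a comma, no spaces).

Answer: 0,0

Derivation:
After 1 (b): row=0 col=0 char='t'
After 2 (j): row=1 col=0 char='c'
After 3 (l): row=1 col=1 char='a'
After 4 (k): row=0 col=1 char='e'
After 5 (w): row=0 col=4 char='n'
After 6 (0): row=0 col=0 char='t'
After 7 (k): row=0 col=0 char='t'
After 8 (b): row=0 col=0 char='t'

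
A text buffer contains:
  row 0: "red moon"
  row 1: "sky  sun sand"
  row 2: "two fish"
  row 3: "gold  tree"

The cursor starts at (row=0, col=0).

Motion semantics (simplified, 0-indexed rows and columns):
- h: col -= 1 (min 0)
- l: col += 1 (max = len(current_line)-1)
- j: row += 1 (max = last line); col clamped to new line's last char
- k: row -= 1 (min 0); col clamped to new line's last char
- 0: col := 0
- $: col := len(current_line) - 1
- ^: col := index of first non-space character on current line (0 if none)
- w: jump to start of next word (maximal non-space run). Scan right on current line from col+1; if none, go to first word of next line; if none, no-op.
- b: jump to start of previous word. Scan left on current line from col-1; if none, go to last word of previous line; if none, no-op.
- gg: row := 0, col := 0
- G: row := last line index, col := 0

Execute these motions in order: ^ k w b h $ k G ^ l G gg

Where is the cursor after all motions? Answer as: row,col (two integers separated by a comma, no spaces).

After 1 (^): row=0 col=0 char='r'
After 2 (k): row=0 col=0 char='r'
After 3 (w): row=0 col=4 char='m'
After 4 (b): row=0 col=0 char='r'
After 5 (h): row=0 col=0 char='r'
After 6 ($): row=0 col=7 char='n'
After 7 (k): row=0 col=7 char='n'
After 8 (G): row=3 col=0 char='g'
After 9 (^): row=3 col=0 char='g'
After 10 (l): row=3 col=1 char='o'
After 11 (G): row=3 col=0 char='g'
After 12 (gg): row=0 col=0 char='r'

Answer: 0,0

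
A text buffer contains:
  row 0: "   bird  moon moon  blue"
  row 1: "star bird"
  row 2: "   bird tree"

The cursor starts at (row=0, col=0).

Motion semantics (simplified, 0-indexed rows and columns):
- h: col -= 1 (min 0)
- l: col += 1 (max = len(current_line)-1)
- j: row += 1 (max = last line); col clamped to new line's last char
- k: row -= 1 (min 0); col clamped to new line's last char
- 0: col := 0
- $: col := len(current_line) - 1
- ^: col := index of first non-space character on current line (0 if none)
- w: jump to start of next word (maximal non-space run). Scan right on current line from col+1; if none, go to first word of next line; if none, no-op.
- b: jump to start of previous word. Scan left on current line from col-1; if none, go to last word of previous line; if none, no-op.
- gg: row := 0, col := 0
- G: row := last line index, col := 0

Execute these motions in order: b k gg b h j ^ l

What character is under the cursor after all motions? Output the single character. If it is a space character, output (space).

Answer: t

Derivation:
After 1 (b): row=0 col=0 char='_'
After 2 (k): row=0 col=0 char='_'
After 3 (gg): row=0 col=0 char='_'
After 4 (b): row=0 col=0 char='_'
After 5 (h): row=0 col=0 char='_'
After 6 (j): row=1 col=0 char='s'
After 7 (^): row=1 col=0 char='s'
After 8 (l): row=1 col=1 char='t'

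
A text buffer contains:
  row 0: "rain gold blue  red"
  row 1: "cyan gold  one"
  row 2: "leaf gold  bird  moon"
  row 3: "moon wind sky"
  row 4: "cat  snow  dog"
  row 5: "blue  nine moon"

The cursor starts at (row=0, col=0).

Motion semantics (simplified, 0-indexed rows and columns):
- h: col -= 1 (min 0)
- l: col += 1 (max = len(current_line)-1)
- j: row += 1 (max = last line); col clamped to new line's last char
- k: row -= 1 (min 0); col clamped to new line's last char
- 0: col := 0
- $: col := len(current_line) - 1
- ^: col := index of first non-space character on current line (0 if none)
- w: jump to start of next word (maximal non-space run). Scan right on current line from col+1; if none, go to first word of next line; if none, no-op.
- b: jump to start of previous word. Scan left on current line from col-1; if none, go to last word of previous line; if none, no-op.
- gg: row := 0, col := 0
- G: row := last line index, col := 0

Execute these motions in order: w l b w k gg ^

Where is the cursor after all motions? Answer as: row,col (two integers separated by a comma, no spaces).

Answer: 0,0

Derivation:
After 1 (w): row=0 col=5 char='g'
After 2 (l): row=0 col=6 char='o'
After 3 (b): row=0 col=5 char='g'
After 4 (w): row=0 col=10 char='b'
After 5 (k): row=0 col=10 char='b'
After 6 (gg): row=0 col=0 char='r'
After 7 (^): row=0 col=0 char='r'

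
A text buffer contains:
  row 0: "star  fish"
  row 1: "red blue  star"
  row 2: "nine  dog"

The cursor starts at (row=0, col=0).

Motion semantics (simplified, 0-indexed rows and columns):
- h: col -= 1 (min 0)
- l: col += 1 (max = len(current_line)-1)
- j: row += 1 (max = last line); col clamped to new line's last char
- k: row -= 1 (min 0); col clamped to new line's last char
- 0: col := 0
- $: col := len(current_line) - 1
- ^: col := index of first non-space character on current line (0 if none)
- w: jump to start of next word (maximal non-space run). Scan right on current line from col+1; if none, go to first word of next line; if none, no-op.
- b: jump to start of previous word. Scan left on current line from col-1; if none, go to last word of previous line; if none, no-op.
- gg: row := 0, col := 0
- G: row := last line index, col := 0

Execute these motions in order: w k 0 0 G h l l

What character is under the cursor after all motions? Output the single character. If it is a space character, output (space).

Answer: n

Derivation:
After 1 (w): row=0 col=6 char='f'
After 2 (k): row=0 col=6 char='f'
After 3 (0): row=0 col=0 char='s'
After 4 (0): row=0 col=0 char='s'
After 5 (G): row=2 col=0 char='n'
After 6 (h): row=2 col=0 char='n'
After 7 (l): row=2 col=1 char='i'
After 8 (l): row=2 col=2 char='n'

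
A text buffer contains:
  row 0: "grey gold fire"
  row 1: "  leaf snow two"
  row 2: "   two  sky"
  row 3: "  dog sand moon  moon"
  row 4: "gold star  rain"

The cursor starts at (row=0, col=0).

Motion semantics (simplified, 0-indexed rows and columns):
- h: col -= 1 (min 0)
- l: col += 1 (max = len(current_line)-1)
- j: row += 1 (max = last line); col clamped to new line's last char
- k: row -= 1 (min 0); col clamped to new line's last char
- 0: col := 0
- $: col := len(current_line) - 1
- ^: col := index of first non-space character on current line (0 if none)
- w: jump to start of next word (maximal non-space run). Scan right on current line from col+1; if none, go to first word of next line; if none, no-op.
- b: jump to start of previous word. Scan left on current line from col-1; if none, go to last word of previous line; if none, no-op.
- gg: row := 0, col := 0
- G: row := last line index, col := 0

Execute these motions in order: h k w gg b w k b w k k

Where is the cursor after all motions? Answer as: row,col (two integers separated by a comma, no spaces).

After 1 (h): row=0 col=0 char='g'
After 2 (k): row=0 col=0 char='g'
After 3 (w): row=0 col=5 char='g'
After 4 (gg): row=0 col=0 char='g'
After 5 (b): row=0 col=0 char='g'
After 6 (w): row=0 col=5 char='g'
After 7 (k): row=0 col=5 char='g'
After 8 (b): row=0 col=0 char='g'
After 9 (w): row=0 col=5 char='g'
After 10 (k): row=0 col=5 char='g'
After 11 (k): row=0 col=5 char='g'

Answer: 0,5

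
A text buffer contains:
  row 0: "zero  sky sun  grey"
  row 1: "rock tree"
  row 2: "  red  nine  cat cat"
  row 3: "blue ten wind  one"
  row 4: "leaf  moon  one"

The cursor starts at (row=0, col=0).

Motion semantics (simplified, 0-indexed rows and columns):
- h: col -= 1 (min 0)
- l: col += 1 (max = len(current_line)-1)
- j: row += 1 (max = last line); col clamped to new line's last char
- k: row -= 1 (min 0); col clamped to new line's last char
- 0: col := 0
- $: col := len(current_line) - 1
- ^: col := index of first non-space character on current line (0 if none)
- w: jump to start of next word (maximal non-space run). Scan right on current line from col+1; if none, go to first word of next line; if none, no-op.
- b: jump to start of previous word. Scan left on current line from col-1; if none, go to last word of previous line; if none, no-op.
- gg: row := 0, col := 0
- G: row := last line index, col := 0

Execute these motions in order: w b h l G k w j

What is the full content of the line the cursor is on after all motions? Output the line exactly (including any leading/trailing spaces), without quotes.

Answer: leaf  moon  one

Derivation:
After 1 (w): row=0 col=6 char='s'
After 2 (b): row=0 col=0 char='z'
After 3 (h): row=0 col=0 char='z'
After 4 (l): row=0 col=1 char='e'
After 5 (G): row=4 col=0 char='l'
After 6 (k): row=3 col=0 char='b'
After 7 (w): row=3 col=5 char='t'
After 8 (j): row=4 col=5 char='_'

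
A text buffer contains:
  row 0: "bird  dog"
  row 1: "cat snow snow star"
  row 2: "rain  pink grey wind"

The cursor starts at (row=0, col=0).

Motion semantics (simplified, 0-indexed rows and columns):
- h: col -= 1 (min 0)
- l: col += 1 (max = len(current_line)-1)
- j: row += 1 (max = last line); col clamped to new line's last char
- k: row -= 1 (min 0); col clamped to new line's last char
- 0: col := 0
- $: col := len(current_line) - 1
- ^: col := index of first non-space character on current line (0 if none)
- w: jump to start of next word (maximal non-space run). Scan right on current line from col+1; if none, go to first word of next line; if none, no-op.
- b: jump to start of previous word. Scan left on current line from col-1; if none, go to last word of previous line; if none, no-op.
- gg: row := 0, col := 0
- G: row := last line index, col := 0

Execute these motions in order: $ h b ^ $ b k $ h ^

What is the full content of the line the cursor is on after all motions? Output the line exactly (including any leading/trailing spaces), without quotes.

After 1 ($): row=0 col=8 char='g'
After 2 (h): row=0 col=7 char='o'
After 3 (b): row=0 col=6 char='d'
After 4 (^): row=0 col=0 char='b'
After 5 ($): row=0 col=8 char='g'
After 6 (b): row=0 col=6 char='d'
After 7 (k): row=0 col=6 char='d'
After 8 ($): row=0 col=8 char='g'
After 9 (h): row=0 col=7 char='o'
After 10 (^): row=0 col=0 char='b'

Answer: bird  dog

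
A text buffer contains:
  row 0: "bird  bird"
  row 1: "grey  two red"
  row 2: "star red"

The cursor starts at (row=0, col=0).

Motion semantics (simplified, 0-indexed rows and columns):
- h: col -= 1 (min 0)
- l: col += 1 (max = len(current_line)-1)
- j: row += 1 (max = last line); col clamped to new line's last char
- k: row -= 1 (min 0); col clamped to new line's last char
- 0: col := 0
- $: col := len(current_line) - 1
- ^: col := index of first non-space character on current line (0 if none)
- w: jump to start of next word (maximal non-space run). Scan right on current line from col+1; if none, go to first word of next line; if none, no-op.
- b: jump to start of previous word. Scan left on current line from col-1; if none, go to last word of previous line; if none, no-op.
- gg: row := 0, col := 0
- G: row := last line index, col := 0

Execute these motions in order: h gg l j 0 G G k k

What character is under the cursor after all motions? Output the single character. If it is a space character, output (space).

Answer: b

Derivation:
After 1 (h): row=0 col=0 char='b'
After 2 (gg): row=0 col=0 char='b'
After 3 (l): row=0 col=1 char='i'
After 4 (j): row=1 col=1 char='r'
After 5 (0): row=1 col=0 char='g'
After 6 (G): row=2 col=0 char='s'
After 7 (G): row=2 col=0 char='s'
After 8 (k): row=1 col=0 char='g'
After 9 (k): row=0 col=0 char='b'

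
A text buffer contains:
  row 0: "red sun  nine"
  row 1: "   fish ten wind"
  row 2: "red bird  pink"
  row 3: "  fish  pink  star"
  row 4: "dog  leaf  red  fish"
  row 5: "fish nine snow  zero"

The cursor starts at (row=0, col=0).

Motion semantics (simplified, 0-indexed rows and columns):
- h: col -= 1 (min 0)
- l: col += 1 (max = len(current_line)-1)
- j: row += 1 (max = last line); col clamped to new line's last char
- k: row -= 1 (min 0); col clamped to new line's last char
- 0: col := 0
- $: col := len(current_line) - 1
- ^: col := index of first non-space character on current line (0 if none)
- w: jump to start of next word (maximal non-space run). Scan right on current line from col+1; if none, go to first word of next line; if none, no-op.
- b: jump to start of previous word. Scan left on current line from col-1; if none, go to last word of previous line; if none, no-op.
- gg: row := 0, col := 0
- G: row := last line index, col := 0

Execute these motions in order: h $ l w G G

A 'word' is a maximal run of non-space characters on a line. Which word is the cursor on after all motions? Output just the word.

After 1 (h): row=0 col=0 char='r'
After 2 ($): row=0 col=12 char='e'
After 3 (l): row=0 col=12 char='e'
After 4 (w): row=1 col=3 char='f'
After 5 (G): row=5 col=0 char='f'
After 6 (G): row=5 col=0 char='f'

Answer: fish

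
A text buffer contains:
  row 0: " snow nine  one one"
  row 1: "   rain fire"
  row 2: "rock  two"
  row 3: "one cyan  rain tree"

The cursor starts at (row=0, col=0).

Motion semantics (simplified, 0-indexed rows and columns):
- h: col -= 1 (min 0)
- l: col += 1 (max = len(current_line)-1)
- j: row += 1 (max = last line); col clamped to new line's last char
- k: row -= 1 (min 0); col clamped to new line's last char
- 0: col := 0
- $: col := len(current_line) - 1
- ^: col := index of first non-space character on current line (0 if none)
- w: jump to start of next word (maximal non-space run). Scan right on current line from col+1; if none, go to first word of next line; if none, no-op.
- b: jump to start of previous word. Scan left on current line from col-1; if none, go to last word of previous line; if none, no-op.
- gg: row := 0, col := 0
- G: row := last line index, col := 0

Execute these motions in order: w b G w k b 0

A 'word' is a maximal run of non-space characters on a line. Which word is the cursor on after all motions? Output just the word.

After 1 (w): row=0 col=1 char='s'
After 2 (b): row=0 col=1 char='s'
After 3 (G): row=3 col=0 char='o'
After 4 (w): row=3 col=4 char='c'
After 5 (k): row=2 col=4 char='_'
After 6 (b): row=2 col=0 char='r'
After 7 (0): row=2 col=0 char='r'

Answer: rock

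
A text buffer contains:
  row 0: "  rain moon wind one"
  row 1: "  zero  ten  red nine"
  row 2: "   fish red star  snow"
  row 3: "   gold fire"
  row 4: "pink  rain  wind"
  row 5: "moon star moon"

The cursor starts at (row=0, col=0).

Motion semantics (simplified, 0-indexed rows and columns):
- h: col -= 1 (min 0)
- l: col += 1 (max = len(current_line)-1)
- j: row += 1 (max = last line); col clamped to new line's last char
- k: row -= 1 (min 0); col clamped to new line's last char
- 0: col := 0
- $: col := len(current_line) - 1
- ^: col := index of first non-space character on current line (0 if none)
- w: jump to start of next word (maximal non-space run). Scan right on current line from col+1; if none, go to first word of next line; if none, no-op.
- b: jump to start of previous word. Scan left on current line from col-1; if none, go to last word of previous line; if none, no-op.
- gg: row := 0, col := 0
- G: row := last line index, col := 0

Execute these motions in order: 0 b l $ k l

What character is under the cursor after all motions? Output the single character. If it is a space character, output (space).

Answer: e

Derivation:
After 1 (0): row=0 col=0 char='_'
After 2 (b): row=0 col=0 char='_'
After 3 (l): row=0 col=1 char='_'
After 4 ($): row=0 col=19 char='e'
After 5 (k): row=0 col=19 char='e'
After 6 (l): row=0 col=19 char='e'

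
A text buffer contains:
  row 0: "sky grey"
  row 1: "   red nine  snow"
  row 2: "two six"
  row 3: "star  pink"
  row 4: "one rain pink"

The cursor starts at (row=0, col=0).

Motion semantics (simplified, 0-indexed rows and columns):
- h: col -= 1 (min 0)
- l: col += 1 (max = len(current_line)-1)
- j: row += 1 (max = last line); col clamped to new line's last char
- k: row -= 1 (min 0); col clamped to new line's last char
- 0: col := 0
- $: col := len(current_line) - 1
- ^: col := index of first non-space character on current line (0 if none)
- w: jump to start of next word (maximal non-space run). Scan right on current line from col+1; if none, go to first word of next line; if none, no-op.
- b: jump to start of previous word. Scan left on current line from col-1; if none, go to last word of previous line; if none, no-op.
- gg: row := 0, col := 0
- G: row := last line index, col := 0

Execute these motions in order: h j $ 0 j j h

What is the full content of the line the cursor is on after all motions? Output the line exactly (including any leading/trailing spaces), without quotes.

Answer: star  pink

Derivation:
After 1 (h): row=0 col=0 char='s'
After 2 (j): row=1 col=0 char='_'
After 3 ($): row=1 col=16 char='w'
After 4 (0): row=1 col=0 char='_'
After 5 (j): row=2 col=0 char='t'
After 6 (j): row=3 col=0 char='s'
After 7 (h): row=3 col=0 char='s'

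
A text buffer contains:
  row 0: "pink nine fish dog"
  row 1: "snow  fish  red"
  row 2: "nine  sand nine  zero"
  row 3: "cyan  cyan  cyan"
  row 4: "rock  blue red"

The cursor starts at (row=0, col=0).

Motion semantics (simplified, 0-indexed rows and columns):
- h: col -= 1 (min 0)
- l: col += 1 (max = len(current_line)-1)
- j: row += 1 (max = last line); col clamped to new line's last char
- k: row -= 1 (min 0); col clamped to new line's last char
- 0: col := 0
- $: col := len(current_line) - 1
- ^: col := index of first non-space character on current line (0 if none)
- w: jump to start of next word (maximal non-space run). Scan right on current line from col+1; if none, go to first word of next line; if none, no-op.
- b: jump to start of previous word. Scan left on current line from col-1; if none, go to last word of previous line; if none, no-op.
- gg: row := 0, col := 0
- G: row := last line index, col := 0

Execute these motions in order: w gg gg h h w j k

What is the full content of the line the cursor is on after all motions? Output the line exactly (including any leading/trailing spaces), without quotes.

Answer: pink nine fish dog

Derivation:
After 1 (w): row=0 col=5 char='n'
After 2 (gg): row=0 col=0 char='p'
After 3 (gg): row=0 col=0 char='p'
After 4 (h): row=0 col=0 char='p'
After 5 (h): row=0 col=0 char='p'
After 6 (w): row=0 col=5 char='n'
After 7 (j): row=1 col=5 char='_'
After 8 (k): row=0 col=5 char='n'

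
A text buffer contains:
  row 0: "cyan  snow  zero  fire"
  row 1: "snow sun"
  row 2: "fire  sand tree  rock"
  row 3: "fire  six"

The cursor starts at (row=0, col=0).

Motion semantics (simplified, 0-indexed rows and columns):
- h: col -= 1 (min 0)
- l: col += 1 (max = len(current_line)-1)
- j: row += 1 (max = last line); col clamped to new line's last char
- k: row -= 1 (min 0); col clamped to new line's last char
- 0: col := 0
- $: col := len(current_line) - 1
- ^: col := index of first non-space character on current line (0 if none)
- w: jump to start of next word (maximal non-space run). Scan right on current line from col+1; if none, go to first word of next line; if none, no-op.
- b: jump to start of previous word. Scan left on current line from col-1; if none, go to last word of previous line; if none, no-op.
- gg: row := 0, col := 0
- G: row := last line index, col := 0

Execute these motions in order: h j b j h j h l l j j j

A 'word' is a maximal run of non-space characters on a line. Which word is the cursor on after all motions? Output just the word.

Answer: six

Derivation:
After 1 (h): row=0 col=0 char='c'
After 2 (j): row=1 col=0 char='s'
After 3 (b): row=0 col=18 char='f'
After 4 (j): row=1 col=7 char='n'
After 5 (h): row=1 col=6 char='u'
After 6 (j): row=2 col=6 char='s'
After 7 (h): row=2 col=5 char='_'
After 8 (l): row=2 col=6 char='s'
After 9 (l): row=2 col=7 char='a'
After 10 (j): row=3 col=7 char='i'
After 11 (j): row=3 col=7 char='i'
After 12 (j): row=3 col=7 char='i'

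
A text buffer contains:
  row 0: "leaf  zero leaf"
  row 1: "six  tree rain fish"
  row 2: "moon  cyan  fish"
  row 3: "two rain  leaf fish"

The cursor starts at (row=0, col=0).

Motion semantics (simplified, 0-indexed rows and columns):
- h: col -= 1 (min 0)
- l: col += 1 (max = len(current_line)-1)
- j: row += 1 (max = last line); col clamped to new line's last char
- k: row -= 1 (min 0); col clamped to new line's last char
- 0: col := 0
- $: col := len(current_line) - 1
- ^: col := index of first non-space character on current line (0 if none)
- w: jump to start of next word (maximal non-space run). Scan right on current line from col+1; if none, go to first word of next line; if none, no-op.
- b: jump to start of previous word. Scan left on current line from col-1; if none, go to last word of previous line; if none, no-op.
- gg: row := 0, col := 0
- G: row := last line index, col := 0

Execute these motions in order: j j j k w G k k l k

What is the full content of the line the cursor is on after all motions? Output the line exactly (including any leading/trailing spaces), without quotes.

Answer: leaf  zero leaf

Derivation:
After 1 (j): row=1 col=0 char='s'
After 2 (j): row=2 col=0 char='m'
After 3 (j): row=3 col=0 char='t'
After 4 (k): row=2 col=0 char='m'
After 5 (w): row=2 col=6 char='c'
After 6 (G): row=3 col=0 char='t'
After 7 (k): row=2 col=0 char='m'
After 8 (k): row=1 col=0 char='s'
After 9 (l): row=1 col=1 char='i'
After 10 (k): row=0 col=1 char='e'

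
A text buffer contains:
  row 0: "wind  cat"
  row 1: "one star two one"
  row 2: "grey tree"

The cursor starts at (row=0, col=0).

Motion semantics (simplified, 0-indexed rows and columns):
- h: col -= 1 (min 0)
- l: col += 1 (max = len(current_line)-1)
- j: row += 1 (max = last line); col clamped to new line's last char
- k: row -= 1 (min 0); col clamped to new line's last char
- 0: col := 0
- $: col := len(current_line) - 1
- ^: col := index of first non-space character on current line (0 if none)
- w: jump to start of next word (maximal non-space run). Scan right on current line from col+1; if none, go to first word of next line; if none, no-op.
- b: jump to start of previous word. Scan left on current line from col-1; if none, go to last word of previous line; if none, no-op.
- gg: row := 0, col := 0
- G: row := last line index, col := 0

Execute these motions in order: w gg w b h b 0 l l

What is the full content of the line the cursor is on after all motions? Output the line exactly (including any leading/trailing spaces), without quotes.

After 1 (w): row=0 col=6 char='c'
After 2 (gg): row=0 col=0 char='w'
After 3 (w): row=0 col=6 char='c'
After 4 (b): row=0 col=0 char='w'
After 5 (h): row=0 col=0 char='w'
After 6 (b): row=0 col=0 char='w'
After 7 (0): row=0 col=0 char='w'
After 8 (l): row=0 col=1 char='i'
After 9 (l): row=0 col=2 char='n'

Answer: wind  cat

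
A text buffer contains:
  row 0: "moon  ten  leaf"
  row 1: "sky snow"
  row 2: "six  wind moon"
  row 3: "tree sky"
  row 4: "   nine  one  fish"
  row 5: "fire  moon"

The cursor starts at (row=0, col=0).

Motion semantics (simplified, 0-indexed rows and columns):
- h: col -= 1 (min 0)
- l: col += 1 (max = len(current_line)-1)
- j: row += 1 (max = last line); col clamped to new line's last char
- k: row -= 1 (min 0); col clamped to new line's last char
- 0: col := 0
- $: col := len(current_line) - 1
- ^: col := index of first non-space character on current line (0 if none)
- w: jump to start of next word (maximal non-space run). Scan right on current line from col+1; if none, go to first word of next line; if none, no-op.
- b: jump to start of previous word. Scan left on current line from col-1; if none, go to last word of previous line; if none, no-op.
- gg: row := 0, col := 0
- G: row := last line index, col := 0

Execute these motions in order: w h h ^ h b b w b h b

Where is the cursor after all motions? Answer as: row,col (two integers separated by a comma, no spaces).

Answer: 0,0

Derivation:
After 1 (w): row=0 col=6 char='t'
After 2 (h): row=0 col=5 char='_'
After 3 (h): row=0 col=4 char='_'
After 4 (^): row=0 col=0 char='m'
After 5 (h): row=0 col=0 char='m'
After 6 (b): row=0 col=0 char='m'
After 7 (b): row=0 col=0 char='m'
After 8 (w): row=0 col=6 char='t'
After 9 (b): row=0 col=0 char='m'
After 10 (h): row=0 col=0 char='m'
After 11 (b): row=0 col=0 char='m'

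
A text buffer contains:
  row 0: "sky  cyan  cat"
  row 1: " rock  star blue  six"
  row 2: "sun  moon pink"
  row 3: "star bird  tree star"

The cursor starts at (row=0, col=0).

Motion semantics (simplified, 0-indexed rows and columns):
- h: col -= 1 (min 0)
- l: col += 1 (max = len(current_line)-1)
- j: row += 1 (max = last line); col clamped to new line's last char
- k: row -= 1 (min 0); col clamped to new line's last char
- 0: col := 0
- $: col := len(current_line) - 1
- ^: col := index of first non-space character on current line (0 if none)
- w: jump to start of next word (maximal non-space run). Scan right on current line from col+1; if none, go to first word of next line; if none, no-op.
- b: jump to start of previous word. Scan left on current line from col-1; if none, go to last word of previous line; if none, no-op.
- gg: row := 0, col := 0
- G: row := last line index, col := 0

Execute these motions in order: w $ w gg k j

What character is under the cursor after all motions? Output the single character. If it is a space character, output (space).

After 1 (w): row=0 col=5 char='c'
After 2 ($): row=0 col=13 char='t'
After 3 (w): row=1 col=1 char='r'
After 4 (gg): row=0 col=0 char='s'
After 5 (k): row=0 col=0 char='s'
After 6 (j): row=1 col=0 char='_'

Answer: (space)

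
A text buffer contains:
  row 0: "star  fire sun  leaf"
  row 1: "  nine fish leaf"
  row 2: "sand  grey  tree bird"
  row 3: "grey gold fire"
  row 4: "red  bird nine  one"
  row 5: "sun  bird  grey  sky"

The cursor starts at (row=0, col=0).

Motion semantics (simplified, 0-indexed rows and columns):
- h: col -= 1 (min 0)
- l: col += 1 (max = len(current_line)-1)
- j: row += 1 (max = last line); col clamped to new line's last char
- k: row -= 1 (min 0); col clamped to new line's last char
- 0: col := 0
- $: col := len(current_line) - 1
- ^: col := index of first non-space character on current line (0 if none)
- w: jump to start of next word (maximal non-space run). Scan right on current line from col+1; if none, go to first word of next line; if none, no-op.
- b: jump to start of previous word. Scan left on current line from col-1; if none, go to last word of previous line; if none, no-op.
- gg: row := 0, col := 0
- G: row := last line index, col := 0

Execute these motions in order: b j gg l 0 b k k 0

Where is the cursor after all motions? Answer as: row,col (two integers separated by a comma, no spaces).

After 1 (b): row=0 col=0 char='s'
After 2 (j): row=1 col=0 char='_'
After 3 (gg): row=0 col=0 char='s'
After 4 (l): row=0 col=1 char='t'
After 5 (0): row=0 col=0 char='s'
After 6 (b): row=0 col=0 char='s'
After 7 (k): row=0 col=0 char='s'
After 8 (k): row=0 col=0 char='s'
After 9 (0): row=0 col=0 char='s'

Answer: 0,0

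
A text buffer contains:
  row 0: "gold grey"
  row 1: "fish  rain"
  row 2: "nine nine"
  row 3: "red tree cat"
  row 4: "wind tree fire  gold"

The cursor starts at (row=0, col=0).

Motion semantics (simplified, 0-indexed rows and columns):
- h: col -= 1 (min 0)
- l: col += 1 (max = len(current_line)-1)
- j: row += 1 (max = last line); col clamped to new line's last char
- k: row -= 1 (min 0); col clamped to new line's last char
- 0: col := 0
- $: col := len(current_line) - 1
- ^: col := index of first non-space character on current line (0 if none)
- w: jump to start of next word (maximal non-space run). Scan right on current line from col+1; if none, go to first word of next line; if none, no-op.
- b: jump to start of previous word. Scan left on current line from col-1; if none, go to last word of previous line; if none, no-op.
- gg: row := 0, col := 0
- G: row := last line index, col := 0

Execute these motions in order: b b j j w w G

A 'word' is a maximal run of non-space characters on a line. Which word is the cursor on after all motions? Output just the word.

Answer: wind

Derivation:
After 1 (b): row=0 col=0 char='g'
After 2 (b): row=0 col=0 char='g'
After 3 (j): row=1 col=0 char='f'
After 4 (j): row=2 col=0 char='n'
After 5 (w): row=2 col=5 char='n'
After 6 (w): row=3 col=0 char='r'
After 7 (G): row=4 col=0 char='w'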